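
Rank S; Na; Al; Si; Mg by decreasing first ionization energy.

Na is in period 3, group 1; Mg is in period 3, group 2; Al is in period 3, group 13; Si is in period 3, group 14; S is in period 3, group 16.
First ionization energy rises across a period (greater Z_eff holds electrons more tightly) and falls down a group (valence electrons are farther from the nucleus).
All lie in period 3; the across-period trend (first ionization energy increases left to right) applies, with the exception below.
Note the exception: Mg has a higher first ionization energy than Al, contrary to the simple trend — Al's single 3p electron is easier to remove than one from Mg's filled 3s².
For reference (kJ/mol): Na 496, Mg 738, Al 578, Si 786, S 1000.
So from highest to lowest: S > Si > Mg > Al > Na.

S, Si, Mg, Al, Na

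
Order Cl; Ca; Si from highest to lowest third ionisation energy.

Ca > Cl > Si

After 2 electrons have been removed, what remains? Cl²⁺ still has 5 valence electrons; Ca²⁺ is the bare [Ar] core; Si²⁺ still has 2 valence electrons.
Pulling an electron out of a noble-gas core costs far more than removing a remaining valence electron, so Ca sits at the high end of IE_3.
Valence configurations: Cl²⁺ [Ne]3s²3p³, Si²⁺ [Ne]3s².
Tabulated IE_3 (kJ/mol): Cl 3822, Ca 4912, Si 3232.
So the third ionization energies run Si < Cl < Ca.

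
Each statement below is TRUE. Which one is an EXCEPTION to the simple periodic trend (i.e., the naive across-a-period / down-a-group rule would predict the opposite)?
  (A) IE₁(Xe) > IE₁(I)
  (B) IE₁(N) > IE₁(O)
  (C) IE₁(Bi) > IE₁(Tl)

(B)

The general trend: first ionisation energy increases across a period and decreases down a group.
(A) Xe (period 5, group 18) vs I (period 5, group 17): the stated order agrees with the simple trend.
(B) N (period 2, group 15) vs O (period 2, group 16): the stated order contradicts the simple trend.
(C) Bi (period 6, group 15) vs Tl (period 6, group 13): the stated order agrees with the simple trend.
The exception is (B): pairing an electron in O's 2p⁴ costs repulsion energy, so O ionizes more easily than half-filled N (2p³).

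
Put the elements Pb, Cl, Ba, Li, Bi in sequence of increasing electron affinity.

Adding an electron releases more energy for atoms nearer the top right (short of the noble gases).
Neither a single period nor a single group — weigh both effects.
Pb > Ba: Pb lies to the right of Ba in period 6, so the across-period effect alone puts Pb higher.
Li > Pb: period and group pull opposite ways; the down-group shift dominates (60 vs 35 kJ/mol).
Bi > Li: the two effects oppose for this pair; the across-period effect wins (91 vs 60 kJ/mol).
Cl > Bi: relative to Bi, both the across-period and down-group shifts push Cl's electron affinity up.
Tabulated electron affinity (kJ/mol): Li 60, Cl 349, Ba 14, Pb 35, Bi 91.
So from lowest to highest: Ba < Pb < Li < Bi < Cl.

Ba, Pb, Li, Bi, Cl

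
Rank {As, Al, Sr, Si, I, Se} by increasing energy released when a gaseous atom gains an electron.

Atoms with high Z_eff and room in the valence shell (especially the halogens) have the most exothermic electron affinities.
These span different periods and groups, so the two trends combine.
Al > Sr: relative to Sr, both the across-period and down-group shifts push Al's electron affinity up.
As > Al: period and group pull opposite ways; the across-period shift dominates (78 vs 42 kJ/mol).
Si > As: the two effects oppose for this pair; the down-group effect wins (134 vs 78 kJ/mol).
Se > Si: period and group pull opposite ways; the across-period shift dominates (195 vs 134 kJ/mol).
I > Se: period and group pull opposite ways; the across-period shift dominates (295 vs 195 kJ/mol).
For reference (kJ/mol): Al 42, Si 134, As 78, Se 195, Sr 5, I 295.
So from lowest to highest: Sr < Al < As < Si < Se < I.

Sr, Al, As, Si, Se, I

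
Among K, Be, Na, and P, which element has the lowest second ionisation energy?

Be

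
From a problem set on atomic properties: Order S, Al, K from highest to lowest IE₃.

After 2 electrons have been removed, what remains? S²⁺ still has 4 valence electrons; Al²⁺ still has 1 valence electron; K²⁺ is already 1 electron into the core.
Pulling an electron out of a noble-gas core costs far more than removing a remaining valence electron, so K sits at the high end of IE_3.
Valence configurations: S²⁺ [Ne]3s²3p², Al²⁺ [Ne]3s¹.
Approximate IE_3 values (kJ/mol): S 3357, Al 2745, K 4420.
Hence IE_3: Al < S < K.

K > S > Al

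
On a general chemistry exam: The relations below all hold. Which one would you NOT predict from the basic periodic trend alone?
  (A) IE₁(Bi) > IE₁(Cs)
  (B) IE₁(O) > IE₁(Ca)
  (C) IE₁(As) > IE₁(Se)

The general trend: first ionization energy increases across a period and decreases down a group.
(A) Bi (period 6, group 15) vs Cs (period 6, group 1): the stated order agrees with the simple trend.
(B) O (period 2, group 16) vs Ca (period 4, group 2): the stated order agrees with the simple trend.
(C) As (period 4, group 15) vs Se (period 4, group 16): the stated order contradicts the simple trend.
The exception is (C): Se (4p⁴) ionizes more easily than half-filled As (4p³).

(C)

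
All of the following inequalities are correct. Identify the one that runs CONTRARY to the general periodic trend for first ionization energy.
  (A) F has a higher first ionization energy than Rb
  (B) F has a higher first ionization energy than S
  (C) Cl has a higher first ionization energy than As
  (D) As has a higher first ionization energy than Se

The general trend: first ionization energy increases across a period and decreases down a group.
(A) F (period 2, group 17) vs Rb (period 5, group 1): the stated order agrees with the simple trend.
(B) F (period 2, group 17) vs S (period 3, group 16): the stated order agrees with the simple trend.
(C) Cl (period 3, group 17) vs As (period 4, group 15): the stated order agrees with the simple trend.
(D) As (period 4, group 15) vs Se (period 4, group 16): the stated order contradicts the simple trend.
The exception is (D): Se (4p⁴) ionizes more easily than half-filled As (4p³).

(D)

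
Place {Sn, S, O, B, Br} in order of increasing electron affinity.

B, Sn, O, S, Br

EA tends to increase across a period and decrease down a group, though the pattern is less regular than for IE or radius.
These span different periods and groups, so the two trends combine.
Sn > B: the two effects oppose for this pair; the across-period effect wins (107 vs 27 kJ/mol).
O > Sn: relative to Sn, both the across-period and down-group shifts push O's electron affinity up.
S > O: this pair runs against the simple trend — see the exception note.
Br > S: the two effects oppose for this pair; the across-period effect wins (325 vs 200 kJ/mol).
Note the exception: S has a higher electron affinity than O, contrary to the simple trend — the compact 2p subshell of O repels the added electron more than S's larger 3p does.
Tabulated electron affinity (kJ/mol): B 27, O 141, S 200, Br 325, Sn 107.
So from lowest to highest: B < Sn < O < S < Br.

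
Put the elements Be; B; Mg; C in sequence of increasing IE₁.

Be is in period 2, group 2; B is in period 2, group 13; C is in period 2, group 14; Mg is in period 3, group 2.
Across a period the outer electron is held more tightly (higher IE₁); down a group it sits in a higher shell, more shielded, and comes off more easily.
Here both period and group differ, so the two effects have to be weighed against each other.
B > Mg: relative to Mg, both the across-period and down-group shifts push B's first ionization energy up.
Be > B: this pair runs against the simple trend — see the exception note.
C > Be: C lies to the right of Be in period 2, so the across-period effect alone puts C higher.
Note the exception: Be has a higher first ionization energy than B, contrary to the simple trend — removing B's lone 2p electron is easier than breaking Be's filled 2s².
Tabulated first ionization energy (kJ/mol): Be 900, B 801, C 1086, Mg 738.
So from lowest to highest: Mg < B < Be < C.

Mg, B, Be, C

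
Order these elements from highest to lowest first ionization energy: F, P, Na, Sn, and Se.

F > P > Se > Sn > Na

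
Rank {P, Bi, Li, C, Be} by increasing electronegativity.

Li, Be, Bi, P, C

Electronegativity increases across a period and decreases down a group, tracking effective nuclear charge and atomic size.
Here both period and group differ, so the two effects have to be weighed against each other.
Be > Li: Be lies to the right of Li in period 2, so the across-period effect alone puts Be higher.
Bi > Be: period and group pull opposite ways; the across-period shift dominates (2.02 vs 1.57).
P > Bi: P sits above Bi in group 15, so the down-group effect alone puts P higher.
C > P: the two effects oppose for this pair; the down-group effect wins (2.55 vs 2.19).
Tabulated electronegativity (Pauling): Li 0.98, Be 1.57, C 2.55, P 2.19, Bi 2.02.
So from lowest to highest: Li < Be < Bi < P < C.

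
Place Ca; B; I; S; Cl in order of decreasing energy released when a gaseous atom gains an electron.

Adding an electron releases more energy for atoms nearer the top right (short of the noble gases).
Neither a single period nor a single group — weigh both effects.
B > Ca: relative to Ca, both the across-period and down-group shifts push B's electron affinity up.
S > B: the two effects oppose for this pair; the across-period effect wins (200 vs 27 kJ/mol).
I > S: the two effects oppose for this pair; the across-period effect wins (295 vs 200 kJ/mol).
Cl > I: Cl sits above I in group 17, so the down-group effect alone puts Cl higher.
Tabulated electron affinity (kJ/mol): B 27, S 200, Cl 349, Ca 2, I 295.
So from highest to lowest: Cl > I > S > B > Ca.

Cl, I, S, B, Ca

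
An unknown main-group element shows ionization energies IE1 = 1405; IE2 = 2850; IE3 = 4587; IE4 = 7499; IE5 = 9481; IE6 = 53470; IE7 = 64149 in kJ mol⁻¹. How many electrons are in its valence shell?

Look for the largest jump between consecutive ionization energies: IE6/IE5 ≈ 5.6, far larger than any earlier ratio.
That jump marks the point where a core electron is being removed. So the atom has 5 valence electrons.

5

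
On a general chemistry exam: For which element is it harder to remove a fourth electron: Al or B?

B

After 3 electrons have been removed, what remains? Al³⁺ is the bare [Ne] core; B³⁺ is the bare [He] core.
All of these are removing an electron from a noble-gas core or deeper; the smaller core (lower principal quantum number) is held far more tightly, and within a period the higher nuclear charge binds the same core more tightly.
The numbers (kJ/mol): Al 11577, B 25026.
Hence IE_4: Al < B.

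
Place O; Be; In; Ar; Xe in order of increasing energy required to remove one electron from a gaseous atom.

In < Be < Xe < O < Ar

Be is in period 2, group 2; O is in period 2, group 16; Ar is in period 3, group 18; In is in period 5, group 13; Xe is in period 5, group 18.
Across a period the outer electron is held more tightly (higher IE₁); down a group it sits in a higher shell, more shielded, and comes off more easily.
Neither a single period nor a single group — weigh both effects.
Be > In: period and group pull opposite ways; the down-group shift dominates (900 vs 558 kJ/mol).
Xe > Be: period and group pull opposite ways; the across-period shift dominates (1170 vs 900 kJ/mol).
O > Xe: the two effects oppose for this pair; the down-group effect wins (1314 vs 1170 kJ/mol).
Ar > O: the two effects oppose for this pair; the across-period effect wins (1521 vs 1314 kJ/mol).
For reference (kJ/mol): Be 900, O 1314, Ar 1521, In 558, Xe 1170.
So from lowest to highest: In < Be < Xe < O < Ar.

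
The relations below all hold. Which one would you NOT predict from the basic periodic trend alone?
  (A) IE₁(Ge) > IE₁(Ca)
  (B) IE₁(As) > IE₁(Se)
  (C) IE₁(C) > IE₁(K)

(B)

The general trend: IE₁ increases across a period and decreases down a group.
(A) Ge (period 4, group 14) vs Ca (period 4, group 2): the stated order agrees with the simple trend.
(B) As (period 4, group 15) vs Se (period 4, group 16): the stated order contradicts the simple trend.
(C) C (period 2, group 14) vs K (period 4, group 1): the stated order agrees with the simple trend.
The exception is (B): Se (4p⁴) ionizes more easily than half-filled As (4p³).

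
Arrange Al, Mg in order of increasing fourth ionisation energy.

Mg < Al

After 3 electrons have been removed, what remains? Al³⁺ is the bare [Ne] core; Mg³⁺ is already 1 electron into the core.
All of these are removing an electron from a noble-gas core or deeper; the smaller core (lower principal quantum number) is held far more tightly, and within a period the higher nuclear charge binds the same core more tightly.
Tabulated IE_4 (kJ/mol): Al 11577, Mg 10543.
Putting it together, IE_4: Mg < Al.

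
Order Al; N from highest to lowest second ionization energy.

After 1 electron has been removed, what remains? Al⁺ still has 2 valence electrons; N⁺ still has 4 valence electrons.
All are still removing valence electrons, so compare the +1 ions as you would atoms: IE_2 generally rises across a period (higher Z_eff) and falls down a group (larger shell), subject to the usual subshell exceptions.
Valence configurations: Al⁺ [Ne]3s², N⁺ [He]2s²2p².
Tabulated IE_2 (kJ/mol): Al 1817, N 2856.
So the second ionization energies run Al < N.

N > Al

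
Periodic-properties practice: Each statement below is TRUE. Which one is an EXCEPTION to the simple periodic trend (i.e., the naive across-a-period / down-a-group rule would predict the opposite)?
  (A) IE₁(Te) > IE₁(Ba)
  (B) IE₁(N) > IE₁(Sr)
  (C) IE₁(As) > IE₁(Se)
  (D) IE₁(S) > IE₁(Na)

(C)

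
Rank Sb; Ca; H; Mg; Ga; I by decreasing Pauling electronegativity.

H is in period 1, group 1; Mg is in period 3, group 2; Ca is in period 4, group 2; Ga is in period 4, group 13; Sb is in period 5, group 15; I is in period 5, group 17.
Atoms toward the upper right of the periodic table pull bonding electrons most strongly.
Here both period and group differ, so the two effects have to be weighed against each other.
Mg > Ca: Mg sits above Ca in group 2, so the down-group effect alone puts Mg higher.
Ga > Mg: period and group pull opposite ways; the across-period shift dominates (1.81 vs 1.31).
Sb > Ga: period and group pull opposite ways; the across-period shift dominates (2.05 vs 1.81).
H > Sb: the two effects oppose for this pair; the down-group effect wins (2.20 vs 2.05).
I > H: period and group pull opposite ways; the across-period shift dominates (2.66 vs 2.20).
For reference (Pauling): H 2.20, Mg 1.31, Ca 1.00, Ga 1.81, Sb 2.05, I 2.66.
So from highest to lowest: I > H > Sb > Ga > Mg > Ca.

I, H, Sb, Ga, Mg, Ca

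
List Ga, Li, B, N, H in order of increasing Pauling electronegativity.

Li < Ga < B < H < N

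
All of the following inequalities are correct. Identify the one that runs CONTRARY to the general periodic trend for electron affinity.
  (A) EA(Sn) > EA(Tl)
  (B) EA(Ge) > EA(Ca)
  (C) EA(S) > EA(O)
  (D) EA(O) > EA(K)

(C)

The general trend: electron affinity increases across a period and decreases down a group.
(A) Sn (period 5, group 14) vs Tl (period 6, group 13): the stated order agrees with the simple trend.
(B) Ge (period 4, group 14) vs Ca (period 4, group 2): the stated order agrees with the simple trend.
(C) S (period 3, group 16) vs O (period 2, group 16): the stated order contradicts the simple trend.
(D) O (period 2, group 16) vs K (period 4, group 1): the stated order agrees with the simple trend.
The exception is (C): the compact 2p subshell of O repels the added electron more than S's larger 3p does.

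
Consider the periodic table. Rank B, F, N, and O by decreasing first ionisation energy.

F, N, O, B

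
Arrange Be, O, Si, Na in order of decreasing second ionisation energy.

Na, O, Be, Si

IE_2 is the cost of taking one more electron from the +1 cation: Be⁺ still has 1 valence electron; O⁺ still has 5 valence electrons; Si⁺ still has 3 valence electrons; Na⁺ is the bare [Ne] core.
Core electrons are held far more tightly than valence electrons, so Na tops the IE_2 order.
Valence configurations: Be⁺ [He]2s¹, O⁺ [He]2s²2p³, Si⁺ [Ne]3s²3p¹.
The numbers (kJ/mol): Be 1757, O 3388, Si 1577, Na 4562.
So the second ionization energies run Si < Be < O < Na.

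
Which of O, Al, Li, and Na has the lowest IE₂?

Al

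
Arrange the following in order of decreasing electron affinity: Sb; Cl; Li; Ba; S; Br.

Cl > Br > S > Sb > Li > Ba

Li is in period 2, group 1; S is in period 3, group 16; Cl is in period 3, group 17; Br is in period 4, group 17; Sb is in period 5, group 15; Ba is in period 6, group 2.
Adding an electron releases more energy for atoms nearer the top right (short of the noble gases).
These span different periods and groups, so the two trends combine.
Li > Ba: period and group pull opposite ways; the down-group shift dominates (60 vs 14 kJ/mol).
Sb > Li: the two effects oppose for this pair; the across-period effect wins (103 vs 60 kJ/mol).
S > Sb: both effects reinforce here, so S is clearly the higher of the two.
Br > S: the two effects oppose for this pair; the across-period effect wins (325 vs 200 kJ/mol).
Cl > Br: Cl sits above Br in group 17, so the down-group effect alone puts Cl higher.
Tabulated electron affinity (kJ/mol): Li 60, S 200, Cl 349, Br 325, Sb 103, Ba 14.
So from highest to lowest: Cl > Br > S > Sb > Li > Ba.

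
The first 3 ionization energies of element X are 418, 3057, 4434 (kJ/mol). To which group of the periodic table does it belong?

Look for the largest jump between consecutive ionization energies: IE2/IE1 ≈ 7.3, far larger than any earlier ratio.
That jump marks the point where a core electron is being removed. So the atom has 1 valence electron.
A main-group element with 1 valence electron is in group 1.

Group 1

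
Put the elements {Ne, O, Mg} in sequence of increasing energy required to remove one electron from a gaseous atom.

Mg < O < Ne

O is in period 2, group 16; Ne is in period 2, group 18; Mg is in period 3, group 2.
Across a period the outer electron is held more tightly (higher IE₁); down a group it sits in a higher shell, more shielded, and comes off more easily.
Here both period and group differ, so the two effects have to be weighed against each other.
O > Mg: both effects reinforce here, so O is clearly the higher of the two.
Ne > O: both are in period 2; the period trend gives Ne the larger value.
Tabulated first ionization energy (kJ/mol): O 1314, Ne 2081, Mg 738.
So from lowest to highest: Mg < O < Ne.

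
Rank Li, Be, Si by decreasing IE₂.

Li > Be > Si

Consider each +1 ion: Li⁺ is the bare [He] core; Be⁺ still has 1 valence electron; Si⁺ still has 3 valence electrons.
Core electrons are held far more tightly than valence electrons, so Li tops the IE_2 order.
Valence configurations: Be⁺ [He]2s¹, Si⁺ [Ne]3s²3p¹.
Approximate IE_2 values (kJ/mol): Li 7298, Be 1757, Si 1577.
So the second ionization energies run Si < Be < Li.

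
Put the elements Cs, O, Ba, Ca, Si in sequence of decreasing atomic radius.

Cs, Ba, Ca, Si, O

O is in period 2, group 16; Si is in period 3, group 14; Ca is in period 4, group 2; Cs is in period 6, group 1; Ba is in period 6, group 2.
Atomic radius shrinks across a period as nuclear charge pulls the same shell inward, and grows down a group as new shells are added.
Here both period and group differ, so the two effects have to be weighed against each other.
Si > O: relative to O, both the across-period and down-group shifts push Si's atomic radius up.
Ca > Si: both effects reinforce here, so Ca is clearly the larger of the two.
Ba > Ca: they share group 2; the group trend gives Ba the larger value.
Cs > Ba: both are in period 6; the period trend gives Cs the larger value.
Approximate values (pm): O 63, Si 116, Ca 171, Cs 232, Ba 196.
So from largest to smallest: Cs > Ba > Ca > Si > O.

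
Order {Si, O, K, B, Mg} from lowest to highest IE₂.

Consider each +1 ion: Si⁺ still has 3 valence electrons; O⁺ still has 5 valence electrons; K⁺ is the bare [Ar] core; B⁺ still has 2 valence electrons; Mg⁺ still has 1 valence electron.
Usually core removal costs more than valence removal, but here the competition is close: a tightly held n=2 valence electron can cost more to remove than an n=3 core electron, so the actual values have to decide it.
Valence configurations: Si⁺ [Ne]3s²3p¹, O⁺ [He]2s²2p³, B⁺ [He]2s², Mg⁺ [Ne]3s¹.
Tabulated IE_2 (kJ/mol): Si 1577, O 3388, K 3052, B 2427, Mg 1451.
Hence IE_2: Mg < Si < B < K < O.

Mg < Si < B < K < O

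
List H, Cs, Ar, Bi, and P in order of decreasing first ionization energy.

Ar, H, P, Bi, Cs

H is in period 1, group 1; P is in period 3, group 15; Ar is in period 3, group 18; Cs is in period 6, group 1; Bi is in period 6, group 15.
First ionization energy rises across a period (greater Z_eff holds electrons more tightly) and falls down a group (valence electrons are farther from the nucleus).
Here both period and group differ, so the two effects have to be weighed against each other.
Bi > Cs: Bi lies to the right of Cs in period 6, so the across-period effect alone puts Bi higher.
P > Bi: they share group 15; the group trend gives P the larger value.
H > P: period and group pull opposite ways; the down-group shift dominates (1312 vs 1012 kJ/mol).
Ar > H: period and group pull opposite ways; the across-period shift dominates (1521 vs 1312 kJ/mol).
Approximate values (kJ/mol): H 1312, P 1012, Ar 1521, Cs 376, Bi 703.
So from highest to lowest: Ar > H > P > Bi > Cs.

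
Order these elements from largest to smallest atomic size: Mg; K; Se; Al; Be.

K > Mg > Al > Se > Be

Be is in period 2, group 2; Mg is in period 3, group 2; Al is in period 3, group 13; K is in period 4, group 1; Se is in period 4, group 16.
Atomic radius shrinks across a period as nuclear charge pulls the same shell inward, and grows down a group as new shells are added.
Here both period and group differ, so the two effects have to be weighed against each other.
Se > Be: the two effects oppose for this pair; the down-group effect wins (116 vs 102 pm).
Al > Se: period and group pull opposite ways; the across-period shift dominates (126 vs 116 pm).
Mg > Al: Mg lies to the left of Al in period 3, so the across-period effect alone puts Mg larger.
K > Mg: both effects reinforce here, so K is clearly the larger of the two.
Approximate values (pm): Be 102, Mg 139, Al 126, K 196, Se 116.
So from largest to smallest: K > Mg > Al > Se > Be.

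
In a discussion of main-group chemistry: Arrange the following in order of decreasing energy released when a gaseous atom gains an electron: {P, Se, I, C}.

C is in period 2, group 14; P is in period 3, group 15; Se is in period 4, group 16; I is in period 5, group 17.
Adding an electron releases more energy for atoms nearer the top right (short of the noble gases).
These sit on a diagonal, where the across-period and down-group effects partly cancel.
C > P: the two effects oppose for this pair; the down-group effect wins (122 vs 72 kJ/mol).
Se > C: period and group pull opposite ways; the across-period shift dominates (195 vs 122 kJ/mol).
I > Se: the two effects oppose for this pair; the across-period effect wins (295 vs 195 kJ/mol).
Approximate values (kJ/mol): C 122, P 72, Se 195, I 295.
So from highest to lowest: I > Se > C > P.

I, Se, C, P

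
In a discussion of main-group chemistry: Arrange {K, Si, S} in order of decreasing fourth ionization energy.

IE_4 is the cost of taking one more electron from the +3 cation: K³⁺ is already 2 electrons into the core; Si³⁺ still has 1 valence electron; S³⁺ still has 3 valence electrons.
Pulling an electron out of a noble-gas core costs far more than removing a remaining valence electron, so K sits at the high end of IE_4.
Valence configurations: Si³⁺ [Ne]3s¹, S³⁺ [Ne]3s²3p¹.
The numbers (kJ/mol): K 5877, Si 4356, S 4556.
Putting it together, IE_4: Si < S < K.

K > S > Si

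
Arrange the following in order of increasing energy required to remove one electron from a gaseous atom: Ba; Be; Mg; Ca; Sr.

Be is in period 2, group 2; Mg is in period 3, group 2; Ca is in period 4, group 2; Sr is in period 5, group 2; Ba is in period 6, group 2.
Removing the outermost electron gets harder across a period and easier down a group.
All are in group 2, so first ionization energy increases up the group.
So from lowest to highest: Ba < Sr < Ca < Mg < Be.

Ba < Sr < Ca < Mg < Be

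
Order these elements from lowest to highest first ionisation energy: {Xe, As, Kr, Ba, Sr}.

As is in period 4, group 15; Kr is in period 4, group 18; Sr is in period 5, group 2; Xe is in period 5, group 18; Ba is in period 6, group 2.
First ionization energy rises across a period (greater Z_eff holds electrons more tightly) and falls down a group (valence electrons are farther from the nucleus).
These span different periods and groups, so the two trends combine.
Sr > Ba: they share group 2; the group trend gives Sr the larger value.
As > Sr: relative to Sr, both the across-period and down-group shifts push As's first ionization energy up.
Xe > As: the two effects oppose for this pair; the across-period effect wins (1170 vs 947 kJ/mol).
Kr > Xe: Kr sits above Xe in group 18, so the down-group effect alone puts Kr higher.
Approximate values (kJ/mol): As 947, Kr 1351, Sr 550, Xe 1170, Ba 503.
So from lowest to highest: Ba < Sr < As < Xe < Kr.

Ba < Sr < As < Xe < Kr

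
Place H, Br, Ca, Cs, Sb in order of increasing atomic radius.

H < Br < Sb < Ca < Cs

H is in period 1, group 1; Ca is in period 4, group 2; Br is in period 4, group 17; Sb is in period 5, group 15; Cs is in period 6, group 1.
Atomic radius shrinks across a period as nuclear charge pulls the same shell inward, and grows down a group as new shells are added.
These span different periods and groups, so the two trends combine.
Br > H: the two effects oppose for this pair; the down-group effect wins (114 vs 32 pm).
Sb > Br: relative to Br, both the across-period and down-group shifts push Sb's atomic radius up.
Ca > Sb: period and group pull opposite ways; the across-period shift dominates (171 vs 140 pm).
Cs > Ca: both effects reinforce here, so Cs is clearly the larger of the two.
Approximate values (pm): H 32, Ca 171, Br 114, Sb 140, Cs 232.
So from smallest to largest: H < Br < Sb < Ca < Cs.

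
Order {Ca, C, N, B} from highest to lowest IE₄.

B > N > Ca > C

IE_4 is the cost of taking one more electron from the +3 cation: Ca³⁺ is already 1 electron into the core; C³⁺ still has 1 valence electron; N³⁺ still has 2 valence electrons; B³⁺ is the bare [He] core.
Usually core removal costs more than valence removal, but here the competition is close: a tightly held n=2 valence electron can cost more to remove than an n=3 core electron, so the actual values have to decide it.
Valence configurations: C³⁺ [He]2s¹, N³⁺ [He]2s².
Approximate IE_4 values (kJ/mol): Ca 6491, C 6223, N 7475, B 25026.
Putting it together, IE_4: C < Ca < N < B.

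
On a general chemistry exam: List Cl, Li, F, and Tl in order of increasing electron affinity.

Li is in period 2, group 1; F is in period 2, group 17; Cl is in period 3, group 17; Tl is in period 6, group 13.
Electron affinity generally becomes more exothermic across a period toward the halogens and less exothermic down a group.
Here both period and group differ, so the two effects have to be weighed against each other.
Li > Tl: the two effects oppose for this pair; the down-group effect wins (60 vs 19 kJ/mol).
F > Li: F lies to the right of Li in period 2, so the across-period effect alone puts F higher.
Cl > F: this pair runs against the simple trend — see the exception note.
Note the exception: Cl has a higher electron affinity than F, contrary to the simple trend — F's small 2p subshell makes the incoming electron feel strong e⁻–e⁻ repulsion, so Cl actually releases more energy on gaining an electron.
Approximate values (kJ/mol): Li 60, F 328, Cl 349, Tl 19.
So from lowest to highest: Tl < Li < F < Cl.

Tl, Li, F, Cl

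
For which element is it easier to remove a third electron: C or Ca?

The third ionization energy removes an electron from the +2 ion. For each element: C²⁺ still has 2 valence electrons; Ca²⁺ is the bare [Ar] core.
Breaking into a closed-shell core is much more expensive than removing a leftover valence electron — Ca has the largest IE_3 here.
The numbers (kJ/mol): C 4620, Ca 4912.
Putting it together, IE_3: C < Ca.

C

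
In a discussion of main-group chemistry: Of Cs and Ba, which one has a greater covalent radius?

Cs is in period 6, group 1; Ba is in period 6, group 2.
Across a period the added protons contract the valence shell; down a group each new principal shell makes the atom larger.
All lie in period 6, so atomic radius increases right to left.
So Cs has the greater covalent radius (Cs > Ba).

Cs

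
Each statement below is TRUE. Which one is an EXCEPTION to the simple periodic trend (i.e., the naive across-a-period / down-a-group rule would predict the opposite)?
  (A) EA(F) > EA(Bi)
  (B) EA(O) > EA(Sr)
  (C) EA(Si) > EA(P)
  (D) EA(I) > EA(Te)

The general trend: electron affinity increases across a period and decreases down a group.
(A) F (period 2, group 17) vs Bi (period 6, group 15): the stated order agrees with the simple trend.
(B) O (period 2, group 16) vs Sr (period 5, group 2): the stated order agrees with the simple trend.
(C) Si (period 3, group 14) vs P (period 3, group 15): the stated order contradicts the simple trend.
(D) I (period 5, group 17) vs Te (period 5, group 16): the stated order agrees with the simple trend.
The exception is (C): adding an electron to P's half-filled 3p³ is unfavourable, so Si (3p²) has the more exothermic EA.

(C)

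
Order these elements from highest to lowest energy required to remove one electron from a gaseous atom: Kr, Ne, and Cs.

Ne is in period 2, group 18; Kr is in period 4, group 18; Cs is in period 6, group 1.
First ionization energy rises across a period (greater Z_eff holds electrons more tightly) and falls down a group (valence electrons are farther from the nucleus).
Here both period and group differ, so the two effects have to be weighed against each other.
Kr > Cs: both effects reinforce here, so Kr is clearly the higher of the two.
Ne > Kr: they share group 18; the group trend gives Ne the larger value.
Tabulated first ionization energy (kJ/mol): Ne 2081, Kr 1351, Cs 376.
So from highest to lowest: Ne > Kr > Cs.

Ne > Kr > Cs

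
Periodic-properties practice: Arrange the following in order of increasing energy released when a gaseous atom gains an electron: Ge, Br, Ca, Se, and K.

K is in period 4, group 1; Ca is in period 4, group 2; Ge is in period 4, group 14; Se is in period 4, group 16; Br is in period 4, group 17.
EA tends to increase across a period and decrease down a group, though the pattern is less regular than for IE or radius.
All lie in period 4; the across-period trend (electron affinity increases left to right) applies, with the exception below.
Note the exception: K has a higher electron affinity than Ca, contrary to the simple trend — adding an electron to Ca (ns²) has to open a new, higher-energy np subshell, which is unfavourable.
Tabulated electron affinity (kJ/mol): K 48, Ca 2, Ge 119, Se 195, Br 325.
So from lowest to highest: Ca < K < Ge < Se < Br.

Ca, K, Ge, Se, Br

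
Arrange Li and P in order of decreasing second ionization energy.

Li, P

After 1 electron has been removed, what remains? Li⁺ is the bare [He] core; P⁺ still has 4 valence electrons.
Core electrons are held far more tightly than valence electrons, so Li tops the IE_2 order.
Approximate IE_2 values (kJ/mol): Li 7298, P 1907.
Putting it together, IE_2: P < Li.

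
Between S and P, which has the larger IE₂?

S

Consider each +1 ion: S⁺ still has 5 valence electrons; P⁺ still has 4 valence electrons.
All are still removing valence electrons, so compare the +1 ions as you would atoms: IE_2 generally rises across a period (higher Z_eff) and falls down a group (larger shell), subject to the usual subshell exceptions.
Valence configurations: S⁺ [Ne]3s²3p³, P⁺ [Ne]3s²3p².
Approximate IE_2 values (kJ/mol): S 2252, P 1907.
Hence IE_2: P < S.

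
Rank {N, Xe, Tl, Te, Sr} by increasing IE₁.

N is in period 2, group 15; Sr is in period 5, group 2; Te is in period 5, group 16; Xe is in period 5, group 18; Tl is in period 6, group 13.
IE₁ increases left→right with effective nuclear charge and decreases top→bottom as the valence shell moves farther out.
Here both period and group differ, so the two effects have to be weighed against each other.
Tl > Sr: period and group pull opposite ways; the across-period shift dominates (589 vs 550 kJ/mol).
Te > Tl: relative to Tl, both the across-period and down-group shifts push Te's first ionization energy up.
Xe > Te: Xe lies to the right of Te in period 5, so the across-period effect alone puts Xe higher.
N > Xe: the two effects oppose for this pair; the down-group effect wins (1402 vs 1170 kJ/mol).
For reference (kJ/mol): N 1402, Sr 550, Te 869, Xe 1170, Tl 589.
So from lowest to highest: Sr < Tl < Te < Xe < N.

Sr < Tl < Te < Xe < N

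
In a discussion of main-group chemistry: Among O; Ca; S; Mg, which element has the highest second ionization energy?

The second ionization energy removes an electron from the +1 ion. For each element: O⁺ still has 5 valence electrons; Ca⁺ still has 1 valence electron; S⁺ still has 5 valence electrons; Mg⁺ still has 1 valence electron.
All are still removing valence electrons, so compare the +1 ions as you would atoms: IE_2 generally rises across a period (higher Z_eff) and falls down a group (larger shell), subject to the usual subshell exceptions.
Valence configurations: O⁺ [He]2s²2p³, Ca⁺ [Ar]4s¹, S⁺ [Ne]3s²3p³, Mg⁺ [Ne]3s¹.
Approximate IE_2 values (kJ/mol): O 3388, Ca 1145, S 2252, Mg 1451.
So the second ionization energies run Ca < Mg < S < O.

O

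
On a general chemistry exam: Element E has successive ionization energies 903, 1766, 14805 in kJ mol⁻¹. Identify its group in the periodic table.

Group 2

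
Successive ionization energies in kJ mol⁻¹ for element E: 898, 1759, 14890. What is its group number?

Look for the largest jump between consecutive ionization energies: IE3/IE2 ≈ 8.5, far larger than any earlier ratio.
That jump marks the point where a core electron is being removed. So the atom has 2 valence electrons.
A main-group element with 2 valence electrons is in group 2.

Group 2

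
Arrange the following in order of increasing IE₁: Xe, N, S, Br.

S < Br < Xe < N

N is in period 2, group 15; S is in period 3, group 16; Br is in period 4, group 17; Xe is in period 5, group 18.
Across a period the outer electron is held more tightly (higher IE₁); down a group it sits in a higher shell, more shielded, and comes off more easily.
A diagonal step moves right (one effect) and down (the opposite effect) at once.
Br > S: the two effects oppose for this pair; the across-period effect wins (1140 vs 1000 kJ/mol).
Xe > Br: the two effects oppose for this pair; the across-period effect wins (1170 vs 1140 kJ/mol).
N > Xe: the two effects oppose for this pair; the down-group effect wins (1402 vs 1170 kJ/mol).
Approximate values (kJ/mol): N 1402, S 1000, Br 1140, Xe 1170.
So from lowest to highest: S < Br < Xe < N.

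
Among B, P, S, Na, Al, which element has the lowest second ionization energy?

Al

Consider each +1 ion: B⁺ still has 2 valence electrons; P⁺ still has 4 valence electrons; S⁺ still has 5 valence electrons; Na⁺ is the bare [Ne] core; Al⁺ still has 2 valence electrons.
Core electrons are held far more tightly than valence electrons, so Na tops the IE_2 order.
Valence configurations: B⁺ [He]2s², P⁺ [Ne]3s²3p², S⁺ [Ne]3s²3p³, Al⁺ [Ne]3s².
Approximate IE_2 values (kJ/mol): B 2427, P 1907, S 2252, Na 4562, Al 1817.
So the second ionization energies run Al < P < S < B < Na.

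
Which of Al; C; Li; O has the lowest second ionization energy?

Al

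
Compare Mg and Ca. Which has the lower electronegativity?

Ca

Mg is in period 3, group 2; Ca is in period 4, group 2.
Atoms toward the upper right of the periodic table pull bonding electrons most strongly.
All are in group 2, so electronegativity increases up the group.
So Ca has the lower electronegativity (Ca < Mg).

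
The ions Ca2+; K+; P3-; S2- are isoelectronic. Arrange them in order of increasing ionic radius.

Ca2+ < K+ < S2- < P3-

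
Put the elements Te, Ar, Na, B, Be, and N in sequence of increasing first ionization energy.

Na, B, Te, Be, N, Ar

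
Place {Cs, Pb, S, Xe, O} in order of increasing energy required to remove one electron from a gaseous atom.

IE₁ increases left→right with effective nuclear charge and decreases top→bottom as the valence shell moves farther out.
Neither a single period nor a single group — weigh both effects.
Pb > Cs: Pb lies to the right of Cs in period 6, so the across-period effect alone puts Pb higher.
S > Pb: relative to Pb, both the across-period and down-group shifts push S's first ionization energy up.
Xe > S: the two effects oppose for this pair; the across-period effect wins (1170 vs 1000 kJ/mol).
O > Xe: period and group pull opposite ways; the down-group shift dominates (1314 vs 1170 kJ/mol).
Tabulated first ionization energy (kJ/mol): O 1314, S 1000, Xe 1170, Cs 376, Pb 716.
So from lowest to highest: Cs < Pb < S < Xe < O.

Cs < Pb < S < Xe < O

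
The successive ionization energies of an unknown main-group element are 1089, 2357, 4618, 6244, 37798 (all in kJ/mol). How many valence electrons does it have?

4

Look for the largest jump between consecutive ionization energies: IE5/IE4 ≈ 6.1, far larger than any earlier ratio.
That jump marks the point where a core electron is being removed. So the atom has 4 valence electrons.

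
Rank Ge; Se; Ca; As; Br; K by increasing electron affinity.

K is in period 4, group 1; Ca is in period 4, group 2; Ge is in period 4, group 14; As is in period 4, group 15; Se is in period 4, group 16; Br is in period 4, group 17.
Electron affinity generally becomes more exothermic across a period toward the halogens and less exothermic down a group.
All lie in period 4; the across-period trend (electron affinity increases left to right) applies, with the exception below.
Note the exception: K has a higher electron affinity than Ca, contrary to the simple trend — adding an electron to Ca (ns²) has to open a new, higher-energy np subshell, which is unfavourable.
Note the exception: Ge has a higher electron affinity than As, contrary to the simple trend — adding an electron to As's half-filled 4p³ is unfavourable, so Ge (4p²) has the more exothermic EA.
Approximate values (kJ/mol): K 48, Ca 2, Ge 119, As 78, Se 195, Br 325.
So from lowest to highest: Ca < K < As < Ge < Se < Br.

Ca < K < As < Ge < Se < Br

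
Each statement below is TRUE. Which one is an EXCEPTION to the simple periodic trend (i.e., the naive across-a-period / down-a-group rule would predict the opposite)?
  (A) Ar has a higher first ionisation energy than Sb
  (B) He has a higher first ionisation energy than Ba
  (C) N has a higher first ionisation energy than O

(C)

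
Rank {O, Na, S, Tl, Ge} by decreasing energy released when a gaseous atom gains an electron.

S, O, Ge, Na, Tl

Atoms with high Z_eff and room in the valence shell (especially the halogens) have the most exothermic electron affinities.
These span different periods and groups, so the two trends combine.
Na > Tl: period and group pull opposite ways; the down-group shift dominates (53 vs 19 kJ/mol).
Ge > Na: period and group pull opposite ways; the across-period shift dominates (119 vs 53 kJ/mol).
O > Ge: relative to Ge, both the across-period and down-group shifts push O's electron affinity up.
S > O: this pair runs against the simple trend — see the exception note.
Note the exception: S has a higher electron affinity than O, contrary to the simple trend — the compact 2p subshell of O repels the added electron more than S's larger 3p does.
For reference (kJ/mol): O 141, Na 53, S 200, Ge 119, Tl 19.
So from highest to lowest: S > O > Ge > Na > Tl.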